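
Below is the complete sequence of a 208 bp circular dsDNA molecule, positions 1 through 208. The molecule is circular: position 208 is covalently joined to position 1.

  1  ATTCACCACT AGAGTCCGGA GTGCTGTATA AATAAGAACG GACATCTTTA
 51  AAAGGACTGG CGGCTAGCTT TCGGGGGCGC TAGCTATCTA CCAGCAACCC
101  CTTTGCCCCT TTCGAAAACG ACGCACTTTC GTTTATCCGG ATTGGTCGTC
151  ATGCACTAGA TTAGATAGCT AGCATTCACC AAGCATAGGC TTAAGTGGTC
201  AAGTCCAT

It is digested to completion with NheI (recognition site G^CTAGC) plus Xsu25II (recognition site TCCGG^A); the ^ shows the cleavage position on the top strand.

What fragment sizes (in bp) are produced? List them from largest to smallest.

NheI sites (GCTAGC) start at positions 63, 79, 168.
NheI cuts after the first base of each site, so after positions 63, 79, 168.
Xsu25II sites (TCCGGA) start at positions 15, 136.
Xsu25II cuts after base 5 of each site (before the last base), so after positions 19, 140.
Combined cut positions: 19, 63, 79, 140, 168.
Circular molecule, 5 cuts → 5 fragments:
  20–63 → 44 bp
  64–79 → 16 bp
  80–140 → 61 bp
  141–168 → 28 bp
  169–208 then 1–19 → 40 + 19 = 59 bp
Sorted largest to smallest: 61, 59, 44, 28, 16 bp.

61, 59, 44, 28, 16 bp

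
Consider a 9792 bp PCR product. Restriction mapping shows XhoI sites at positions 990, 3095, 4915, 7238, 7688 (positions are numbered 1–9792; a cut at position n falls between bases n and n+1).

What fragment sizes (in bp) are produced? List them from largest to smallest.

2323, 2105, 2104, 1820, 990, 450 bp

Linear molecule, 5 cuts → 6 fragments:
  990 − 0 = 990 bp
  3095 − 990 = 2105 bp
  4915 − 3095 = 1820 bp
  7238 − 4915 = 2323 bp
  7688 − 7238 = 450 bp
  9792 − 7688 = 2104 bp
Sorted largest to smallest: 2323, 2105, 2104, 1820, 990, 450 bp.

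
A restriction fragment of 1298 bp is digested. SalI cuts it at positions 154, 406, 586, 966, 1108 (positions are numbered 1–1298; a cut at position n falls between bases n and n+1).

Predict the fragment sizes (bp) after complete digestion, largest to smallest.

380, 252, 190, 180, 154, 142 bp

Linear molecule, 5 cuts → 6 fragments:
  154 − 0 = 154 bp
  406 − 154 = 252 bp
  586 − 406 = 180 bp
  966 − 586 = 380 bp
  1108 − 966 = 142 bp
  1298 − 1108 = 190 bp
Sorted largest to smallest: 380, 252, 190, 180, 154, 142 bp.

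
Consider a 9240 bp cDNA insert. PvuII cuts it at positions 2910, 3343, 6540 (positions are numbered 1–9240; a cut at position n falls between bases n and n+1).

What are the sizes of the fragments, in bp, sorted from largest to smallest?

3197, 2910, 2700, 433 bp

Linear molecule, 3 cuts → 4 fragments:
  2910 − 0 = 2910 bp
  3343 − 2910 = 433 bp
  6540 − 3343 = 3197 bp
  9240 − 6540 = 2700 bp
Sorted largest to smallest: 3197, 2910, 2700, 433 bp.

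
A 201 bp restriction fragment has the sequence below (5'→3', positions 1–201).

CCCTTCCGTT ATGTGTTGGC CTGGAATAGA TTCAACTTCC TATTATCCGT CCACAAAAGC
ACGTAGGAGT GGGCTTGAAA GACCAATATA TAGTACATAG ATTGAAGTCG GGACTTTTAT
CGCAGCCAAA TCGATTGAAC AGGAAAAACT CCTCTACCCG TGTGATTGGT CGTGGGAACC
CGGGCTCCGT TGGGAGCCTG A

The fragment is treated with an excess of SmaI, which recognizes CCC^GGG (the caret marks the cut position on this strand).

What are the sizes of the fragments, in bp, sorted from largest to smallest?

The SmaI site (CCCGGG) starts at position 179.
SmaI cuts after base 3 of each site, so after position 181.
Linear molecule, 1 cut → 2 fragments:
  1–181 → 181 bp
  182–201 → 20 bp
Sorted largest to smallest: 181, 20 bp.

181, 20 bp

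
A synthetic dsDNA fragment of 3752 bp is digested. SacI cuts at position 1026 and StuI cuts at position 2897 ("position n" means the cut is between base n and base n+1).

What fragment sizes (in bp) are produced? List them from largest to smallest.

1871, 1026, 855 bp

Combined cut positions (sorted): 1026, 2897.
Linear molecule, 2 cuts → 3 fragments:
  1026 − 0 = 1026 bp
  2897 − 1026 = 1871 bp
  3752 − 2897 = 855 bp
Sorted largest to smallest: 1871, 1026, 855 bp.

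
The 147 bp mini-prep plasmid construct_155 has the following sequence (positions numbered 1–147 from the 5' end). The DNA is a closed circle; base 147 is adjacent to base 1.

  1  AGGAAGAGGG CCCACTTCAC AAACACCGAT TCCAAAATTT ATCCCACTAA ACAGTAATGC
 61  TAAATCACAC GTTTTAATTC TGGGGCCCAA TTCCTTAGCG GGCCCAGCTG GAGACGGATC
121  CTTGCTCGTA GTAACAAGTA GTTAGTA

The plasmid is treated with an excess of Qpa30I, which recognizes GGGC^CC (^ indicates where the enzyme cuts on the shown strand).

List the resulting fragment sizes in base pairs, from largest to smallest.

Qpa30I sites (GGGCCC) start at positions 8, 83, 100.
Qpa30I cuts after base 4 of each site, so after positions 11, 86, 103.
Circular molecule, 3 cuts → 3 fragments:
  12–86 → 75 bp
  87–103 → 17 bp
  104–147 then 1–11 → 44 + 11 = 55 bp
Sorted largest to smallest: 75, 55, 17 bp.

75, 55, 17 bp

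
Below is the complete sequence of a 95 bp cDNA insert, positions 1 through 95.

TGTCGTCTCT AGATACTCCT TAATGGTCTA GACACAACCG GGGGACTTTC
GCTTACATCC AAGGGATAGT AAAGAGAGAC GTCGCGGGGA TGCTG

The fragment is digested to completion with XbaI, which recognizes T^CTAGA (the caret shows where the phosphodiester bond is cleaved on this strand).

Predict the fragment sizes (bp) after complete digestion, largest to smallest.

68, 19, 8 bp

XbaI sites (TCTAGA) start at positions 8, 27.
XbaI cuts after the first base of each site, so after positions 8, 27.
Linear molecule, 2 cuts → 3 fragments:
  1–8 → 8 bp
  9–27 → 19 bp
  28–95 → 68 bp
Sorted largest to smallest: 68, 19, 8 bp.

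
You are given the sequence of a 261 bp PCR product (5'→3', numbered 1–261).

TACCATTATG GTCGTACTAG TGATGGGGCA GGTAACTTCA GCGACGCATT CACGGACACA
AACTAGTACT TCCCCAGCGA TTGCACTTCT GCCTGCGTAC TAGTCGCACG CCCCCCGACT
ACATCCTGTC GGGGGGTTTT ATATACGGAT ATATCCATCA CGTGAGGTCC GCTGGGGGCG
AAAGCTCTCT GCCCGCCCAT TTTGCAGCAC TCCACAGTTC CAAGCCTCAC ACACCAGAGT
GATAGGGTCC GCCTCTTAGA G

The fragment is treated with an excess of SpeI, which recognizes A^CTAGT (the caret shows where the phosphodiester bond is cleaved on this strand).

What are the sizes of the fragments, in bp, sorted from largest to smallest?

SpeI sites (ACTAGT) start at positions 16, 62, 99.
SpeI cuts after the first base of each site, so after positions 16, 62, 99.
Linear molecule, 3 cuts → 4 fragments:
  1–16 → 16 bp
  17–62 → 46 bp
  63–99 → 37 bp
  100–261 → 162 bp
Sorted largest to smallest: 162, 46, 37, 16 bp.

162, 46, 37, 16 bp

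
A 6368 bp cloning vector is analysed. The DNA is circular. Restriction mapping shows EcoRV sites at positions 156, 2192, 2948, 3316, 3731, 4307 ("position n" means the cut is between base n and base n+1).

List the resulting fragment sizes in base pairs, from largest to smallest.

2217, 2036, 756, 576, 415, 368 bp

Circular molecule, 6 cuts → 6 fragments:
  2192 − 156 = 2036 bp
  2948 − 2192 = 756 bp
  3316 − 2948 = 368 bp
  3731 − 3316 = 415 bp
  4307 − 3731 = 576 bp
  wrap: 6368 − 4307 + 156 = 2217 bp
Sorted largest to smallest: 2217, 2036, 756, 576, 415, 368 bp.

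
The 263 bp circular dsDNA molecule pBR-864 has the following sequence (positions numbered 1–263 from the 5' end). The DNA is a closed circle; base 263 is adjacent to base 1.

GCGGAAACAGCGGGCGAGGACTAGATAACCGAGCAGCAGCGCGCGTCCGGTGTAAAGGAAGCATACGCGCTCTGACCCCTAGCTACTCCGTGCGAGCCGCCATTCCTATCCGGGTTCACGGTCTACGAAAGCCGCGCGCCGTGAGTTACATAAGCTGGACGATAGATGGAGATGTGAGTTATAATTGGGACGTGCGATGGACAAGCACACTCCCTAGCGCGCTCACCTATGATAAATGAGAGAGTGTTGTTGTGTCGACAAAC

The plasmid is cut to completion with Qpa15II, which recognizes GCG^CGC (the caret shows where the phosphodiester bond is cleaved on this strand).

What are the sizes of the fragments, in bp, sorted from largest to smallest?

Qpa15II sites (GCGCGC) start at positions 39, 134, 217.
Qpa15II cuts after base 3 of each site, so after positions 41, 136, 219.
Circular molecule, 3 cuts → 3 fragments:
  42–136 → 95 bp
  137–219 → 83 bp
  220–263 then 1–41 → 44 + 41 = 85 bp
Sorted largest to smallest: 95, 85, 83 bp.

95, 85, 83 bp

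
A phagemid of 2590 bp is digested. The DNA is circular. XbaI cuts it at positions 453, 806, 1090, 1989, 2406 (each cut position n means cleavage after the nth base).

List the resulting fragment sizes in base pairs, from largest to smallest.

899, 637, 417, 353, 284 bp

Circular molecule, 5 cuts → 5 fragments:
  806 − 453 = 353 bp
  1090 − 806 = 284 bp
  1989 − 1090 = 899 bp
  2406 − 1989 = 417 bp
  wrap: 2590 − 2406 + 453 = 637 bp
Sorted largest to smallest: 899, 637, 417, 353, 284 bp.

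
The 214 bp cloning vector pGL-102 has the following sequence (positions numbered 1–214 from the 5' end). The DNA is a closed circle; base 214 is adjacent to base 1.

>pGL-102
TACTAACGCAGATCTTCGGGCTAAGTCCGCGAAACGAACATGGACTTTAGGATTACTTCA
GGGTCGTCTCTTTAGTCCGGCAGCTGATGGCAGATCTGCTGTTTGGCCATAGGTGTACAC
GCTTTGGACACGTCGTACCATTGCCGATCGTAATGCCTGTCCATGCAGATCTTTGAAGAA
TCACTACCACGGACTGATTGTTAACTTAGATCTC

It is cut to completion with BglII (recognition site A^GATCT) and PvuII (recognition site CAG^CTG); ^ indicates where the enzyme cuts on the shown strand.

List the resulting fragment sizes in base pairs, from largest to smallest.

75, 73, 41, 16, 9 bp

BglII sites (AGATCT) start at positions 10, 92, 167, 208.
BglII cuts after the first base of each site, so after positions 10, 92, 167, 208.
The PvuII site (CAGCTG) starts at position 81.
PvuII cuts after base 3 of each site, so after position 83.
Combined cut positions: 10, 83, 92, 167, 208.
Circular molecule, 5 cuts → 5 fragments:
  11–83 → 73 bp
  84–92 → 9 bp
  93–167 → 75 bp
  168–208 → 41 bp
  209–214 then 1–10 → 6 + 10 = 16 bp
Sorted largest to smallest: 75, 73, 41, 16, 9 bp.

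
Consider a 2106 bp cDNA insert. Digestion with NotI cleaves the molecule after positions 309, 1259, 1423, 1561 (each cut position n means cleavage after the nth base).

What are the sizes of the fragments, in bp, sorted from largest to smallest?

950, 545, 309, 164, 138 bp

Linear molecule, 4 cuts → 5 fragments:
  309 − 0 = 309 bp
  1259 − 309 = 950 bp
  1423 − 1259 = 164 bp
  1561 − 1423 = 138 bp
  2106 − 1561 = 545 bp
Sorted largest to smallest: 950, 545, 309, 164, 138 bp.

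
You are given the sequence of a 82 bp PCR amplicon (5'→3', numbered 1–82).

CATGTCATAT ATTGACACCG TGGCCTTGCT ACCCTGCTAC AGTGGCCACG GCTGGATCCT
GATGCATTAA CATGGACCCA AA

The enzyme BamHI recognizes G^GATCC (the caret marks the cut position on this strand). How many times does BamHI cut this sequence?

1

GGATCC occurs starting at position 54.
BamHI cuts at 1 site.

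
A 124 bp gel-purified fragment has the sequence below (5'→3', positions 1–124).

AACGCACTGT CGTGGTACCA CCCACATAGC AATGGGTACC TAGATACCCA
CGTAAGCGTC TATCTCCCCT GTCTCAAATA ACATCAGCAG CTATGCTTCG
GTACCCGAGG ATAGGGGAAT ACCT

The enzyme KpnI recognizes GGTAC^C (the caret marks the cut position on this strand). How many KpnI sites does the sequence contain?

GGTACC occurs starting at positions 14, 35, 100.
KpnI cuts at 3 sites.

3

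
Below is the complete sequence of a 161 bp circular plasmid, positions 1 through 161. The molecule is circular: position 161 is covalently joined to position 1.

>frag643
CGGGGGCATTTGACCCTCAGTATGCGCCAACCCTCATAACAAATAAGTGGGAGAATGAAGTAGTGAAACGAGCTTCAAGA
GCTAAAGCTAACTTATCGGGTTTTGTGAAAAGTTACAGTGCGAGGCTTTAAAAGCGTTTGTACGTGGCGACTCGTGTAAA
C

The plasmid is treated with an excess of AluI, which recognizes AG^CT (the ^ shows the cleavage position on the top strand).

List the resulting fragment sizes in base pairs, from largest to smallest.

AluI sites (AGCT) start at positions 71, 80, 86.
AluI cuts after base 2 of each site, so after positions 72, 81, 87.
Circular molecule, 3 cuts → 3 fragments:
  73–81 → 9 bp
  82–87 → 6 bp
  88–161 then 1–72 → 74 + 72 = 146 bp
Sorted largest to smallest: 146, 9, 6 bp.

146, 9, 6 bp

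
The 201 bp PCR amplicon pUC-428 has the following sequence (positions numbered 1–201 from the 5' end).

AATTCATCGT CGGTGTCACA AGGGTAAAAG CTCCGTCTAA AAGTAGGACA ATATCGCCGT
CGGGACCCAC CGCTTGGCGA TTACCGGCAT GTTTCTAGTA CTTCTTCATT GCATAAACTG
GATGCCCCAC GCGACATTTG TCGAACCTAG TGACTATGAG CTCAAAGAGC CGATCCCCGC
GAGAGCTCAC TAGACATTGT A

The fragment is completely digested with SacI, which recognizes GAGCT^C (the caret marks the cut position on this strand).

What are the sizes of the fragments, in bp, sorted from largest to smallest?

SacI sites (GAGCTC) start at positions 158, 183.
SacI cuts after base 5 of each site (before the last base), so after positions 162, 187.
Linear molecule, 2 cuts → 3 fragments:
  1–162 → 162 bp
  163–187 → 25 bp
  188–201 → 14 bp
Sorted largest to smallest: 162, 25, 14 bp.

162, 25, 14 bp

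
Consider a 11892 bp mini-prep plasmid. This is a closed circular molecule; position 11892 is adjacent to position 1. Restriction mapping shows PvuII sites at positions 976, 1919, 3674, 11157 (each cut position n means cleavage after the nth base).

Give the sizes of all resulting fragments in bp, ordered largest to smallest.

Circular molecule, 4 cuts → 4 fragments:
  1919 − 976 = 943 bp
  3674 − 1919 = 1755 bp
  11157 − 3674 = 7483 bp
  wrap: 11892 − 11157 + 976 = 1711 bp
Sorted largest to smallest: 7483, 1755, 1711, 943 bp.

7483, 1755, 1711, 943 bp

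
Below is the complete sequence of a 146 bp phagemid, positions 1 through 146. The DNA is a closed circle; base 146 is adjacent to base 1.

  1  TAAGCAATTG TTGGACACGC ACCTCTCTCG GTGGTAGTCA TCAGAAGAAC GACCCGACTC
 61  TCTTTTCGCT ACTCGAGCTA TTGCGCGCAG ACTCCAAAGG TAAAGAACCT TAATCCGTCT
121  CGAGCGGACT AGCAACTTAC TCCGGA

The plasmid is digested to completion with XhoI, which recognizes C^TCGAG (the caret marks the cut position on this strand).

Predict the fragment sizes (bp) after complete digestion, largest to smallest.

99, 47 bp

XhoI sites (CTCGAG) start at positions 72, 119.
XhoI cuts after the first base of each site, so after positions 72, 119.
Circular molecule, 2 cuts → 2 fragments:
  73–119 → 47 bp
  120–146 then 1–72 → 27 + 72 = 99 bp
Sorted largest to smallest: 99, 47 bp.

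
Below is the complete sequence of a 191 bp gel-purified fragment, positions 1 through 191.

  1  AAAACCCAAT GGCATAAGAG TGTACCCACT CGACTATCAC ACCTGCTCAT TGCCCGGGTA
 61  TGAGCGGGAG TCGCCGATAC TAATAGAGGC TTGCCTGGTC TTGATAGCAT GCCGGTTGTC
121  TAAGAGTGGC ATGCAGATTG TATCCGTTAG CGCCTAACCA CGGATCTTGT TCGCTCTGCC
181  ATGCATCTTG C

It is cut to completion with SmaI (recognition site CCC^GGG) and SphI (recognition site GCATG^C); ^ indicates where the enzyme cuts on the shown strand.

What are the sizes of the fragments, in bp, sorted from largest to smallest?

58, 56, 55, 22 bp

The SmaI site (CCCGGG) starts at position 53.
SmaI cuts after base 3 of each site, so after position 55.
SphI sites (GCATGC) start at positions 107, 129.
SphI cuts after base 5 of each site (before the last base), so after positions 111, 133.
Combined cut positions: 55, 111, 133.
Linear molecule, 3 cuts → 4 fragments:
  1–55 → 55 bp
  56–111 → 56 bp
  112–133 → 22 bp
  134–191 → 58 bp
Sorted largest to smallest: 58, 56, 55, 22 bp.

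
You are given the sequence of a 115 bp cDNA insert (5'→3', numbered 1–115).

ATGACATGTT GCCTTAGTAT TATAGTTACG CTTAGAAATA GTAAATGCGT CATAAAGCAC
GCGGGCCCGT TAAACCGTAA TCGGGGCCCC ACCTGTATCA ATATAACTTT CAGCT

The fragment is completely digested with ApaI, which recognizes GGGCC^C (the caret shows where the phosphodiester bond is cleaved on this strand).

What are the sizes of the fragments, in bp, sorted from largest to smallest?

ApaI sites (GGGCCC) start at positions 63, 84.
ApaI cuts after base 5 of each site (before the last base), so after positions 67, 88.
Linear molecule, 2 cuts → 3 fragments:
  1–67 → 67 bp
  68–88 → 21 bp
  89–115 → 27 bp
Sorted largest to smallest: 67, 27, 21 bp.

67, 27, 21 bp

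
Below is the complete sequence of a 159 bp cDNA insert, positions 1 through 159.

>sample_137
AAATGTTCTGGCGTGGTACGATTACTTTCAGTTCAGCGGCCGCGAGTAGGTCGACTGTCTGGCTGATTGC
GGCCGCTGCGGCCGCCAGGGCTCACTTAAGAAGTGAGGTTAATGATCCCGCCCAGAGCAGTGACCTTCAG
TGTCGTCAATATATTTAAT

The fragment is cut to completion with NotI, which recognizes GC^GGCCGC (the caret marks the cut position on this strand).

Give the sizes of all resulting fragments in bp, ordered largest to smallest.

NotI sites (GCGGCCGC) start at positions 36, 69, 78.
NotI cuts after base 2 of each site, so after positions 37, 70, 79.
Linear molecule, 3 cuts → 4 fragments:
  1–37 → 37 bp
  38–70 → 33 bp
  71–79 → 9 bp
  80–159 → 80 bp
Sorted largest to smallest: 80, 37, 33, 9 bp.

80, 37, 33, 9 bp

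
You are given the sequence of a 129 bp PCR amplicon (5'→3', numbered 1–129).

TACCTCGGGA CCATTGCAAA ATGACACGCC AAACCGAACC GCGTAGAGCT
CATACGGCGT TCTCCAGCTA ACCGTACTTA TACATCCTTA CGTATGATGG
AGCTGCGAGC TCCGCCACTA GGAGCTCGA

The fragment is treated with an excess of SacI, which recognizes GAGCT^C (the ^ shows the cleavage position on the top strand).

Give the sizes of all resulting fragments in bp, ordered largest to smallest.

SacI sites (GAGCTC) start at positions 46, 107, 122.
SacI cuts after base 5 of each site (before the last base), so after positions 50, 111, 126.
Linear molecule, 3 cuts → 4 fragments:
  1–50 → 50 bp
  51–111 → 61 bp
  112–126 → 15 bp
  127–129 → 3 bp
Sorted largest to smallest: 61, 50, 15, 3 bp.

61, 50, 15, 3 bp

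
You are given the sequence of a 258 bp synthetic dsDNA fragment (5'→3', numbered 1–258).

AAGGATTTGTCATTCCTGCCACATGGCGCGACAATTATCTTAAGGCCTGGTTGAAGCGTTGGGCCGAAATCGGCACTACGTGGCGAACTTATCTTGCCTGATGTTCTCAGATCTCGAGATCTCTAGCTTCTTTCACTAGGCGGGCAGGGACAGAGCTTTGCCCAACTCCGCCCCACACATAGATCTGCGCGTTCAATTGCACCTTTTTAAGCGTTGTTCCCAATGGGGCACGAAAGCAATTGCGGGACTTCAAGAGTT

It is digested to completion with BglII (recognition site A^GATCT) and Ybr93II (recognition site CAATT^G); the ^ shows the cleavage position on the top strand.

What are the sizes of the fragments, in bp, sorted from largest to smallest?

109, 64, 43, 17, 17, 8 bp

BglII sites (AGATCT) start at positions 109, 117, 181.
BglII cuts after the first base of each site, so after positions 109, 117, 181.
Ybr93II sites (CAATTG) start at positions 194, 237.
Ybr93II cuts after base 5 of each site (before the last base), so after positions 198, 241.
Combined cut positions: 109, 117, 181, 198, 241.
Linear molecule, 5 cuts → 6 fragments:
  1–109 → 109 bp
  110–117 → 8 bp
  118–181 → 64 bp
  182–198 → 17 bp
  199–241 → 43 bp
  242–258 → 17 bp
Sorted largest to smallest: 109, 64, 43, 17, 17, 8 bp.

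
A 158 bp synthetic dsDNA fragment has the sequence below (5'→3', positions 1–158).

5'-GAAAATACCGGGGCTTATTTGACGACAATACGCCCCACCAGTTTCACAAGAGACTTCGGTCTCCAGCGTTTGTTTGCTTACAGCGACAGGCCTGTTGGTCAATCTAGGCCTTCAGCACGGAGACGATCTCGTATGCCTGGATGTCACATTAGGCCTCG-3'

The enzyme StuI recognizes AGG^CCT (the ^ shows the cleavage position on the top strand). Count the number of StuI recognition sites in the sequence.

AGGCCT occurs starting at positions 88, 106, 151.
StuI cuts at 3 sites.

3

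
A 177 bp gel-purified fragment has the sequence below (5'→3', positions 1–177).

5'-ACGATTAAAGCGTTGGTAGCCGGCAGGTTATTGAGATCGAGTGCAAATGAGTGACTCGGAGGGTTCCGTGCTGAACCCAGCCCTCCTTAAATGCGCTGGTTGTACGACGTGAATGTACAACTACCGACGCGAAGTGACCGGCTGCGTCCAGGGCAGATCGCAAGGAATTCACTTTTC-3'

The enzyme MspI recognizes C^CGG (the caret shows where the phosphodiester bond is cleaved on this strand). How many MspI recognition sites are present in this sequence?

2

CCGG occurs starting at positions 20, 138.
MspI cuts at 2 sites.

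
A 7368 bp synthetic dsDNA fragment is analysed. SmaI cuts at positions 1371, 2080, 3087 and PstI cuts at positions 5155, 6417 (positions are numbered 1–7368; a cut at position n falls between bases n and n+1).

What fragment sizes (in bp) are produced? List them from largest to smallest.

2068, 1371, 1262, 1007, 951, 709 bp

Combined cut positions (sorted): 1371, 2080, 3087, 5155, 6417.
Linear molecule, 5 cuts → 6 fragments:
  1371 − 0 = 1371 bp
  2080 − 1371 = 709 bp
  3087 − 2080 = 1007 bp
  5155 − 3087 = 2068 bp
  6417 − 5155 = 1262 bp
  7368 − 6417 = 951 bp
Sorted largest to smallest: 2068, 1371, 1262, 1007, 951, 709 bp.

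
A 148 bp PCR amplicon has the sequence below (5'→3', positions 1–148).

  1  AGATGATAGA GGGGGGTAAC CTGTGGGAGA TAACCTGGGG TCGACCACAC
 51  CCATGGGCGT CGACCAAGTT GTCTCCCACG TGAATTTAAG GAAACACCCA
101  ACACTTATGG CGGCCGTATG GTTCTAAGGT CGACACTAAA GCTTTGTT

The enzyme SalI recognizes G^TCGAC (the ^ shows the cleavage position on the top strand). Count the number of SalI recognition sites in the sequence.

3

GTCGAC occurs starting at positions 40, 59, 129.
SalI cuts at 3 sites.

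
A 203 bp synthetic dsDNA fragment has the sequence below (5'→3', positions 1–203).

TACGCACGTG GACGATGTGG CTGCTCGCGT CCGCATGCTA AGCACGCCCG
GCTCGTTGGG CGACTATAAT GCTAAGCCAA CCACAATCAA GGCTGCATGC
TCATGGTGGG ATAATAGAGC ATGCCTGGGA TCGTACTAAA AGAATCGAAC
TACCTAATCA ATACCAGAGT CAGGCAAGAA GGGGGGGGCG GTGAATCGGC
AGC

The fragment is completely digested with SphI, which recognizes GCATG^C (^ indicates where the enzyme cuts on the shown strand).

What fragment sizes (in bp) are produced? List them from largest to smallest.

80, 62, 37, 24 bp

SphI sites (GCATGC) start at positions 33, 95, 119.
SphI cuts after base 5 of each site (before the last base), so after positions 37, 99, 123.
Linear molecule, 3 cuts → 4 fragments:
  1–37 → 37 bp
  38–99 → 62 bp
  100–123 → 24 bp
  124–203 → 80 bp
Sorted largest to smallest: 80, 62, 37, 24 bp.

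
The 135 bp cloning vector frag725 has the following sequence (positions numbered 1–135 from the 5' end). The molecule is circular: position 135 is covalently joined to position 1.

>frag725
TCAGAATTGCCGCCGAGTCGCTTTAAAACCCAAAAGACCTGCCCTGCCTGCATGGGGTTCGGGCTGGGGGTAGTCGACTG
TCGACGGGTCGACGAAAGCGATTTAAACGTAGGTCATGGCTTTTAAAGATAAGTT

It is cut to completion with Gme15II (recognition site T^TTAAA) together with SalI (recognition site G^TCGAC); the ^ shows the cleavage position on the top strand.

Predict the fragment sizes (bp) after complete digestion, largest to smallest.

Gme15II sites (TTTAAA) start at positions 22, 102, 122.
Gme15II cuts after the first base of each site, so after positions 22, 102, 122.
SalI sites (GTCGAC) start at positions 73, 80, 88.
SalI cuts after the first base of each site, so after positions 73, 80, 88.
Combined cut positions: 22, 73, 80, 88, 102, 122.
Circular molecule, 6 cuts → 6 fragments:
  23–73 → 51 bp
  74–80 → 7 bp
  81–88 → 8 bp
  89–102 → 14 bp
  103–122 → 20 bp
  123–135 then 1–22 → 13 + 22 = 35 bp
Sorted largest to smallest: 51, 35, 20, 14, 8, 7 bp.

51, 35, 20, 14, 8, 7 bp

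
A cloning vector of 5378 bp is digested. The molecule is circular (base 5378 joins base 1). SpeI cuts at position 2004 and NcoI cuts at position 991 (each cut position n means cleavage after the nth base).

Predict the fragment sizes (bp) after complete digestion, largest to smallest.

4365, 1013 bp

Combined cut positions (sorted): 991, 2004.
Circular molecule, 2 cuts → 2 fragments:
  2004 − 991 = 1013 bp
  wrap: 5378 − 2004 + 991 = 4365 bp
Sorted largest to smallest: 4365, 1013 bp.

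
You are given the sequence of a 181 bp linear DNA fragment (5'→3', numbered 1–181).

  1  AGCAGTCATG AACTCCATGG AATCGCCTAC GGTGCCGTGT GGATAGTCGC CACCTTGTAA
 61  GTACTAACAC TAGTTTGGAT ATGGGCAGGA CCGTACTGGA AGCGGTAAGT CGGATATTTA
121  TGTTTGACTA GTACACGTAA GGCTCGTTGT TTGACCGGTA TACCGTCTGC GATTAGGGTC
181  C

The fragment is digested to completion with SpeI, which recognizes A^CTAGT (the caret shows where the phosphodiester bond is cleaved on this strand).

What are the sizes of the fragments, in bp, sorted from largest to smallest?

69, 58, 54 bp

SpeI sites (ACTAGT) start at positions 69, 127.
SpeI cuts after the first base of each site, so after positions 69, 127.
Linear molecule, 2 cuts → 3 fragments:
  1–69 → 69 bp
  70–127 → 58 bp
  128–181 → 54 bp
Sorted largest to smallest: 69, 58, 54 bp.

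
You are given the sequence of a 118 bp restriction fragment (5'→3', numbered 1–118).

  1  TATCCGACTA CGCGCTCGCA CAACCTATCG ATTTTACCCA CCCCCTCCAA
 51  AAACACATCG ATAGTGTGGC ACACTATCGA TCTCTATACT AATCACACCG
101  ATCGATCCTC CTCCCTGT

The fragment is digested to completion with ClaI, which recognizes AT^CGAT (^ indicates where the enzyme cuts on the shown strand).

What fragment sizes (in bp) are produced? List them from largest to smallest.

30, 28, 25, 19, 16 bp

ClaI sites (ATCGAT) start at positions 27, 57, 76, 101.
ClaI cuts after base 2 of each site, so after positions 28, 58, 77, 102.
Linear molecule, 4 cuts → 5 fragments:
  1–28 → 28 bp
  29–58 → 30 bp
  59–77 → 19 bp
  78–102 → 25 bp
  103–118 → 16 bp
Sorted largest to smallest: 30, 28, 25, 19, 16 bp.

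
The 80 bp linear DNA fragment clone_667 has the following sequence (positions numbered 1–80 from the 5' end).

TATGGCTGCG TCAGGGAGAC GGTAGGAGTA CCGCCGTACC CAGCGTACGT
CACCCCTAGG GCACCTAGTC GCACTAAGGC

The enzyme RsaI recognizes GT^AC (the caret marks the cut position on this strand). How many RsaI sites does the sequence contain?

3

GTAC occurs starting at positions 28, 36, 45.
RsaI cuts at 3 sites.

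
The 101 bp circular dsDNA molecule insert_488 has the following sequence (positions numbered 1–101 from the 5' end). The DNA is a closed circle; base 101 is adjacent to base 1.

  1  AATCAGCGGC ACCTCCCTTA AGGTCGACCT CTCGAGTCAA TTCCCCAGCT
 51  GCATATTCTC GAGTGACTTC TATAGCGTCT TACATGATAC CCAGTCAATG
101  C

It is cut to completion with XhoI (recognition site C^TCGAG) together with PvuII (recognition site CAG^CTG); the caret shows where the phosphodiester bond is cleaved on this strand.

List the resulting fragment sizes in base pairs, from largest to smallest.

XhoI sites (CTCGAG) start at positions 31, 58.
XhoI cuts after the first base of each site, so after positions 31, 58.
The PvuII site (CAGCTG) starts at position 46.
PvuII cuts after base 3 of each site, so after position 48.
Combined cut positions: 31, 48, 58.
Circular molecule, 3 cuts → 3 fragments:
  32–48 → 17 bp
  49–58 → 10 bp
  59–101 then 1–31 → 43 + 31 = 74 bp
Sorted largest to smallest: 74, 17, 10 bp.

74, 17, 10 bp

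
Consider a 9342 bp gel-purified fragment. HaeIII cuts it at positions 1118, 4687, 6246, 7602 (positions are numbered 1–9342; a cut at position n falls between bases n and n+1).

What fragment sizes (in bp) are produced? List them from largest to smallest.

Linear molecule, 4 cuts → 5 fragments:
  1118 − 0 = 1118 bp
  4687 − 1118 = 3569 bp
  6246 − 4687 = 1559 bp
  7602 − 6246 = 1356 bp
  9342 − 7602 = 1740 bp
Sorted largest to smallest: 3569, 1740, 1559, 1356, 1118 bp.

3569, 1740, 1559, 1356, 1118 bp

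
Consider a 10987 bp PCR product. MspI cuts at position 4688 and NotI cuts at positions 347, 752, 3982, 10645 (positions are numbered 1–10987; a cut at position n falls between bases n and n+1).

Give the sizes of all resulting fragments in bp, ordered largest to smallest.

Combined cut positions (sorted): 347, 752, 3982, 4688, 10645.
Linear molecule, 5 cuts → 6 fragments:
  347 − 0 = 347 bp
  752 − 347 = 405 bp
  3982 − 752 = 3230 bp
  4688 − 3982 = 706 bp
  10645 − 4688 = 5957 bp
  10987 − 10645 = 342 bp
Sorted largest to smallest: 5957, 3230, 706, 405, 347, 342 bp.

5957, 3230, 706, 405, 347, 342 bp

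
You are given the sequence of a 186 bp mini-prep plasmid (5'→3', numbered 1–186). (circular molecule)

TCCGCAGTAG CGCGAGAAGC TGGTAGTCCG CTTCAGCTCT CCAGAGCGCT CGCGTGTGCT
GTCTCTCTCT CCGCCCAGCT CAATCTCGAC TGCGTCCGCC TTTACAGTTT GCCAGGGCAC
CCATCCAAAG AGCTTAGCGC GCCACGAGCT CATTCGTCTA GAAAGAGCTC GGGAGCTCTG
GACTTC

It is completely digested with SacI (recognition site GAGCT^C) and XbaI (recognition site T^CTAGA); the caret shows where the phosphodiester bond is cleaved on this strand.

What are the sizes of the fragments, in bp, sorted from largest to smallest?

159, 12, 8, 7 bp

SacI sites (GAGCTC) start at positions 146, 165, 173.
SacI cuts after base 5 of each site (before the last base), so after positions 150, 169, 177.
The XbaI site (TCTAGA) starts at position 157.
XbaI cuts after the first base of each site, so after position 157.
Combined cut positions: 150, 157, 169, 177.
Circular molecule, 4 cuts → 4 fragments:
  151–157 → 7 bp
  158–169 → 12 bp
  170–177 → 8 bp
  178–186 then 1–150 → 9 + 150 = 159 bp
Sorted largest to smallest: 159, 12, 8, 7 bp.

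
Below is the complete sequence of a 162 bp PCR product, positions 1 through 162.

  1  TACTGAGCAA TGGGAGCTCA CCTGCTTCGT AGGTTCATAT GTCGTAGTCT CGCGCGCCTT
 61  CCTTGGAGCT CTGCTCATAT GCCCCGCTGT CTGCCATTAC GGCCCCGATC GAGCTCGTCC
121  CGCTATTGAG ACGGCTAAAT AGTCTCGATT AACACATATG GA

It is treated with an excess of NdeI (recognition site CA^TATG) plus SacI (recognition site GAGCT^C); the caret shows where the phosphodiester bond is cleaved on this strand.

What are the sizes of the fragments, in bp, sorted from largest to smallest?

41, 38, 33, 19, 18, 7, 6 bp

NdeI sites (CATATG) start at positions 36, 76, 155.
NdeI cuts after base 2 of each site, so after positions 37, 77, 156.
SacI sites (GAGCTC) start at positions 14, 66, 111.
SacI cuts after base 5 of each site (before the last base), so after positions 18, 70, 115.
Combined cut positions: 18, 37, 70, 77, 115, 156.
Linear molecule, 6 cuts → 7 fragments:
  1–18 → 18 bp
  19–37 → 19 bp
  38–70 → 33 bp
  71–77 → 7 bp
  78–115 → 38 bp
  116–156 → 41 bp
  157–162 → 6 bp
Sorted largest to smallest: 41, 38, 33, 19, 18, 7, 6 bp.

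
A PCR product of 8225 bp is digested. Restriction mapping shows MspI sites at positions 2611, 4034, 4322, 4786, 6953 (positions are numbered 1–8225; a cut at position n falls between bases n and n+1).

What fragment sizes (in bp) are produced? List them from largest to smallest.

2611, 2167, 1423, 1272, 464, 288 bp

Linear molecule, 5 cuts → 6 fragments:
  2611 − 0 = 2611 bp
  4034 − 2611 = 1423 bp
  4322 − 4034 = 288 bp
  4786 − 4322 = 464 bp
  6953 − 4786 = 2167 bp
  8225 − 6953 = 1272 bp
Sorted largest to smallest: 2611, 2167, 1423, 1272, 464, 288 bp.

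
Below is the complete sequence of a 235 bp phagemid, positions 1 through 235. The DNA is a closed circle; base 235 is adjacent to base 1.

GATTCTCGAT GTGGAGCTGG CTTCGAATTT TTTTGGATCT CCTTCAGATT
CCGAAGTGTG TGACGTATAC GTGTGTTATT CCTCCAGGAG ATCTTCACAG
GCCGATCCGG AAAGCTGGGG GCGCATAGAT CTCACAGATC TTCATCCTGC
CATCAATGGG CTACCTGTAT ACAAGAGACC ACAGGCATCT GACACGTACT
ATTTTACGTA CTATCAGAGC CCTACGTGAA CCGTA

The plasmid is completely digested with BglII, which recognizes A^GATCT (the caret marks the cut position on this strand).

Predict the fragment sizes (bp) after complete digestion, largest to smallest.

188, 38, 9 bp

BglII sites (AGATCT) start at positions 89, 127, 136.
BglII cuts after the first base of each site, so after positions 89, 127, 136.
Circular molecule, 3 cuts → 3 fragments:
  90–127 → 38 bp
  128–136 → 9 bp
  137–235 then 1–89 → 99 + 89 = 188 bp
Sorted largest to smallest: 188, 38, 9 bp.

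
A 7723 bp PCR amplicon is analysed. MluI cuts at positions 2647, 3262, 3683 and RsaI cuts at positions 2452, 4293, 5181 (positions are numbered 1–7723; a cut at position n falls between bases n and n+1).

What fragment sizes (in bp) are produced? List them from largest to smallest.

Combined cut positions (sorted): 2452, 2647, 3262, 3683, 4293, 5181.
Linear molecule, 6 cuts → 7 fragments:
  2452 − 0 = 2452 bp
  2647 − 2452 = 195 bp
  3262 − 2647 = 615 bp
  3683 − 3262 = 421 bp
  4293 − 3683 = 610 bp
  5181 − 4293 = 888 bp
  7723 − 5181 = 2542 bp
Sorted largest to smallest: 2542, 2452, 888, 615, 610, 421, 195 bp.

2542, 2452, 888, 615, 610, 421, 195 bp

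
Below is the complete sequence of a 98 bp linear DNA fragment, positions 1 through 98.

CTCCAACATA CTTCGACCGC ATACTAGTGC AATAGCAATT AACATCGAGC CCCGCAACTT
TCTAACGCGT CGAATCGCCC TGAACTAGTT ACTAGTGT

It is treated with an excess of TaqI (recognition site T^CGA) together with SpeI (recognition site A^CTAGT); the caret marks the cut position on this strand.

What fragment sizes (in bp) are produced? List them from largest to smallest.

TaqI sites (TCGA) start at positions 13, 45, 70.
TaqI cuts after the first base of each site, so after positions 13, 45, 70.
SpeI sites (ACTAGT) start at positions 23, 84, 91.
SpeI cuts after the first base of each site, so after positions 23, 84, 91.
Combined cut positions: 13, 23, 45, 70, 84, 91.
Linear molecule, 6 cuts → 7 fragments:
  1–13 → 13 bp
  14–23 → 10 bp
  24–45 → 22 bp
  46–70 → 25 bp
  71–84 → 14 bp
  85–91 → 7 bp
  92–98 → 7 bp
Sorted largest to smallest: 25, 22, 14, 13, 10, 7, 7 bp.

25, 22, 14, 13, 10, 7, 7 bp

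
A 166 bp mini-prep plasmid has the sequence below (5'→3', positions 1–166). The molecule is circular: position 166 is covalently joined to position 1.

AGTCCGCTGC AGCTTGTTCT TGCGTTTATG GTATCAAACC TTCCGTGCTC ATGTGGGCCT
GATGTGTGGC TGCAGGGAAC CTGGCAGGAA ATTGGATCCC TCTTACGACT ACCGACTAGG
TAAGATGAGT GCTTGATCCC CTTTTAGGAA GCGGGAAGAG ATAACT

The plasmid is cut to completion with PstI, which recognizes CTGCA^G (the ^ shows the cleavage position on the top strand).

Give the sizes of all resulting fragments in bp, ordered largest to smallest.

PstI sites (CTGCAG) start at positions 7, 70.
PstI cuts after base 5 of each site (before the last base), so after positions 11, 74.
Circular molecule, 2 cuts → 2 fragments:
  12–74 → 63 bp
  75–166 then 1–11 → 92 + 11 = 103 bp
Sorted largest to smallest: 103, 63 bp.

103, 63 bp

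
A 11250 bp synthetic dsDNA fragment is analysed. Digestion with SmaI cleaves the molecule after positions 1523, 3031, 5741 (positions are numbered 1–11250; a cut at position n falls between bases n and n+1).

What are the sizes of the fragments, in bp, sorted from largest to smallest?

5509, 2710, 1523, 1508 bp

Linear molecule, 3 cuts → 4 fragments:
  1523 − 0 = 1523 bp
  3031 − 1523 = 1508 bp
  5741 − 3031 = 2710 bp
  11250 − 5741 = 5509 bp
Sorted largest to smallest: 5509, 2710, 1523, 1508 bp.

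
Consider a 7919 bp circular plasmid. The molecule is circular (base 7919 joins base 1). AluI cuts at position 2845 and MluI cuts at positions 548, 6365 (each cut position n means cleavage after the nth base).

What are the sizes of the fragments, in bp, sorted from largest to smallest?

3520, 2297, 2102 bp

Combined cut positions (sorted): 548, 2845, 6365.
Circular molecule, 3 cuts → 3 fragments:
  2845 − 548 = 2297 bp
  6365 − 2845 = 3520 bp
  wrap: 7919 − 6365 + 548 = 2102 bp
Sorted largest to smallest: 3520, 2297, 2102 bp.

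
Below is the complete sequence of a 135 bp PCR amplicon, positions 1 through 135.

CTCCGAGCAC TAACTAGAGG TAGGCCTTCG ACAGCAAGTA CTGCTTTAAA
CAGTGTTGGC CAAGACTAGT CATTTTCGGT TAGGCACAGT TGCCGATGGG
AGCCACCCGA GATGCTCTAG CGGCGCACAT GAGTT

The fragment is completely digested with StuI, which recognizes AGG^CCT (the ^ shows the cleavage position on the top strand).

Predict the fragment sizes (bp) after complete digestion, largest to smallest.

The StuI site (AGGCCT) starts at position 22.
StuI cuts after base 3 of each site, so after position 24.
Linear molecule, 1 cut → 2 fragments:
  1–24 → 24 bp
  25–135 → 111 bp
Sorted largest to smallest: 111, 24 bp.

111, 24 bp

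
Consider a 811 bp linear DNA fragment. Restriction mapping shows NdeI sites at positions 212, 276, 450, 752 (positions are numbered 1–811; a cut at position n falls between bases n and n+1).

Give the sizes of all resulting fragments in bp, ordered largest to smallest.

Linear molecule, 4 cuts → 5 fragments:
  212 − 0 = 212 bp
  276 − 212 = 64 bp
  450 − 276 = 174 bp
  752 − 450 = 302 bp
  811 − 752 = 59 bp
Sorted largest to smallest: 302, 212, 174, 64, 59 bp.

302, 212, 174, 64, 59 bp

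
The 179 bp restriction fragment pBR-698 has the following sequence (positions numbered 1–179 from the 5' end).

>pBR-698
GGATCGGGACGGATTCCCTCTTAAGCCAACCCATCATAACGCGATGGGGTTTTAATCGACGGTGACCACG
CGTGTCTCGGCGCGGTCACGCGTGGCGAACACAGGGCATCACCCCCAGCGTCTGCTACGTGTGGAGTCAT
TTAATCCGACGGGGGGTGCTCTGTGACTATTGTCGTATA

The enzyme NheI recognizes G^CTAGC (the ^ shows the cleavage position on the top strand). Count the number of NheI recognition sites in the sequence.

0

No occurrence of GCTAGC is present in the sequence.
NheI does not cut: 0 sites.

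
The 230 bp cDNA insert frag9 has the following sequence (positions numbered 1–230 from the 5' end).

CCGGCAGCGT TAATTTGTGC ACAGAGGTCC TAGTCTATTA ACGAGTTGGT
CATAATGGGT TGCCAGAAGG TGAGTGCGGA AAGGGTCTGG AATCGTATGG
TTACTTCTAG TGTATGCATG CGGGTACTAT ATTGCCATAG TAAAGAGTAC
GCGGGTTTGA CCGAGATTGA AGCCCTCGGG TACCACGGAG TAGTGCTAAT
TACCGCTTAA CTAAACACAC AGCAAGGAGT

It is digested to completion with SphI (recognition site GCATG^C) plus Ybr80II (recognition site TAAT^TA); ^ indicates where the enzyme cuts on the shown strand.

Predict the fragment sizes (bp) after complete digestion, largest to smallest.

The SphI site (GCATGC) starts at position 116.
SphI cuts after base 5 of each site (before the last base), so after position 120.
The Ybr80II site (TAATTA) starts at position 197.
Ybr80II cuts after base 4 of each site, so after position 200.
Combined cut positions: 120, 200.
Linear molecule, 2 cuts → 3 fragments:
  1–120 → 120 bp
  121–200 → 80 bp
  201–230 → 30 bp
Sorted largest to smallest: 120, 80, 30 bp.

120, 80, 30 bp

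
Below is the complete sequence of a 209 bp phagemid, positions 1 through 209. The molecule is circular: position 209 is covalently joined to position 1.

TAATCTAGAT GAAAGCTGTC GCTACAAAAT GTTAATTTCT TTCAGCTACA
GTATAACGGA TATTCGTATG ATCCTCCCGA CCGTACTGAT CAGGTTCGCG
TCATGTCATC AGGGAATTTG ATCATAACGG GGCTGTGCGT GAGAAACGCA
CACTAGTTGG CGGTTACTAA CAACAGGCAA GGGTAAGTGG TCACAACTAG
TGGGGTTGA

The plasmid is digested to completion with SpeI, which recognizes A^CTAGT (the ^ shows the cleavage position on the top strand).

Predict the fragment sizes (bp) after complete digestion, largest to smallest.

SpeI sites (ACTAGT) start at positions 152, 196.
SpeI cuts after the first base of each site, so after positions 152, 196.
Circular molecule, 2 cuts → 2 fragments:
  153–196 → 44 bp
  197–209 then 1–152 → 13 + 152 = 165 bp
Sorted largest to smallest: 165, 44 bp.

165, 44 bp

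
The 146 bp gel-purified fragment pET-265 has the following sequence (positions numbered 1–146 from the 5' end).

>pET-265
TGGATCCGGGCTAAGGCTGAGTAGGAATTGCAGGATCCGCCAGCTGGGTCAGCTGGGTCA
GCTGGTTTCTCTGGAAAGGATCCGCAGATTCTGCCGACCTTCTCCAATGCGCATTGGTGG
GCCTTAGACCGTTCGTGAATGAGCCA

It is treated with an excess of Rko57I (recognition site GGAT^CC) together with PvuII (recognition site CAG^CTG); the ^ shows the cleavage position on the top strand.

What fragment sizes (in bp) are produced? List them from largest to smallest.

65, 31, 20, 9, 9, 7, 5 bp

Rko57I sites (GGATCC) start at positions 2, 33, 78.
Rko57I cuts after base 4 of each site, so after positions 5, 36, 81.
PvuII sites (CAGCTG) start at positions 41, 50, 59.
PvuII cuts after base 3 of each site, so after positions 43, 52, 61.
Combined cut positions: 5, 36, 43, 52, 61, 81.
Linear molecule, 6 cuts → 7 fragments:
  1–5 → 5 bp
  6–36 → 31 bp
  37–43 → 7 bp
  44–52 → 9 bp
  53–61 → 9 bp
  62–81 → 20 bp
  82–146 → 65 bp
Sorted largest to smallest: 65, 31, 20, 9, 9, 7, 5 bp.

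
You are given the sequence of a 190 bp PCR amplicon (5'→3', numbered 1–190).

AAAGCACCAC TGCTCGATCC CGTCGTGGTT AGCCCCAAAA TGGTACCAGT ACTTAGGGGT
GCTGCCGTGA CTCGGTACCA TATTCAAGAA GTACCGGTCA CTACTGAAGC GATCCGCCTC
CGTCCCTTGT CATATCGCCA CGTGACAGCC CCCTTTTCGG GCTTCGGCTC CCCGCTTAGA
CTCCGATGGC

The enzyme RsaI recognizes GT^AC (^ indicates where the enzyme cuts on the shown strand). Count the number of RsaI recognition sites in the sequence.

4

GTAC occurs starting at positions 43, 49, 75, 91.
RsaI cuts at 4 sites.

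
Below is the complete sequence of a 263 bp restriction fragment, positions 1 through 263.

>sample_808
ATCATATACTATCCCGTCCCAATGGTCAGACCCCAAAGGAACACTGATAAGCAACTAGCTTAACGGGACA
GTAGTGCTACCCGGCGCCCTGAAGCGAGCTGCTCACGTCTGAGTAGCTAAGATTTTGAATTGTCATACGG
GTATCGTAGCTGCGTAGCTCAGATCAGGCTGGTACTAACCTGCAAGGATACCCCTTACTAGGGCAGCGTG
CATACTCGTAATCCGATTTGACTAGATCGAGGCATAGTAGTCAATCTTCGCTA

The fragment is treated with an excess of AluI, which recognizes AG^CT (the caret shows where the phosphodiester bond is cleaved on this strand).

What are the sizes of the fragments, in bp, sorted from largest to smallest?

AluI sites (AGCT) start at positions 57, 97, 115, 148, 156.
AluI cuts after base 2 of each site, so after positions 58, 98, 116, 149, 157.
Linear molecule, 5 cuts → 6 fragments:
  1–58 → 58 bp
  59–98 → 40 bp
  99–116 → 18 bp
  117–149 → 33 bp
  150–157 → 8 bp
  158–263 → 106 bp
Sorted largest to smallest: 106, 58, 40, 33, 18, 8 bp.

106, 58, 40, 33, 18, 8 bp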